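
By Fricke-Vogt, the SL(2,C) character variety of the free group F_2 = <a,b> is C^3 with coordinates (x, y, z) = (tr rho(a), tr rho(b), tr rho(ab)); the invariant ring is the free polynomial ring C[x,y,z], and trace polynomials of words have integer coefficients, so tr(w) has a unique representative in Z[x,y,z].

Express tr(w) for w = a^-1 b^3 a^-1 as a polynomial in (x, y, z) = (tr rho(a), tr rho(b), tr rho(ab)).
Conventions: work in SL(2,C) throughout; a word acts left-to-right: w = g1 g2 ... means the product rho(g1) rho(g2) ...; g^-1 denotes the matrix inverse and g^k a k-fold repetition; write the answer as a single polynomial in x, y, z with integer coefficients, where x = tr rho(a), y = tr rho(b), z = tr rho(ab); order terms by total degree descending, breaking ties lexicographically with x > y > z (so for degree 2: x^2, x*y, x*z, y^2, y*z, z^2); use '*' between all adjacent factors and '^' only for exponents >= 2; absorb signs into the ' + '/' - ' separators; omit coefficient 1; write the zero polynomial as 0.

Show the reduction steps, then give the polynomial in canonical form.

so trace(b^2) = trace(b) trace(b) - trace(1) = y^2 - 2
reduce: trace(b^3) = trace(b) trace(b^2) - trace(b) = y^3 - 3*y
reduce: trace(b a b) = trace(b) trace(a b) - trace(a) = y*z - x
trace(b^3 a) = trace(b) trace(b a b) - trace(b a) = y^2*z - x*y - z
so trace(b^3 a^-1) = trace(b^3) trace(a) - trace(b^3 a) = x*y^3 - y^2*z - 2*x*y + z
trace(a^-1 b^3 a^-1) = trace(b^3 a^-1) trace(a) - trace(b^3) = x^2*y^3 - x*y^2*z - 2*x^2*y - y^3 + x*z + 3*y

x^2*y^3 - x*y^2*z - 2*x^2*y - y^3 + x*z + 3*y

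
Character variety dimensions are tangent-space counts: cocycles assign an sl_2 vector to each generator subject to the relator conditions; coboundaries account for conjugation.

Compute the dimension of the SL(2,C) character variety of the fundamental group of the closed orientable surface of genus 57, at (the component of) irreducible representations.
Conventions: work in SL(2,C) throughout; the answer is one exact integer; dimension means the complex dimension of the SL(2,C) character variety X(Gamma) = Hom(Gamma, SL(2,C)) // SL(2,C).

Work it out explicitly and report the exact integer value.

Gamma = pi_1(Sigma_57) = < a_1, b_1, ..., a_57, b_57 | prod [a_i, b_i] > has 2g = 114 generators and 1 relator.
Unconstrained cocycle data is one sl_2 vector per generator (342 dimensions), cut by the relator condition d_2(z) = 0.
At an irreducible rho, H^2 = coker(d_2) vanishes (Poincare duality: H^2 is dual to H^0 = invariants = 0), so d_2 is surjective onto sl_2 and dim Z^1 = 342 - 3 = 339.
As always at irreducible rho, dim B^1 = 3.
dim H^1 = 339 - 3 = 336 = dim X.

336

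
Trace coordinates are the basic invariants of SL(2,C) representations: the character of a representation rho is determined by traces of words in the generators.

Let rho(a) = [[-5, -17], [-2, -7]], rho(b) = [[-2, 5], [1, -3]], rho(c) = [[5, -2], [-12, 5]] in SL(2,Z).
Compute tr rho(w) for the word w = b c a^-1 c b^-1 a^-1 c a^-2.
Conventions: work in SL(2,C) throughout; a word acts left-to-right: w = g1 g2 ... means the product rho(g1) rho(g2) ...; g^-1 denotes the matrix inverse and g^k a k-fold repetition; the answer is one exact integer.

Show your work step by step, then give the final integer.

1386714193

rho(b) = [[-2, 5], [1, -3]]
... * rho(c) = [[5, -2], [-12, 5]]  ->  [[-70, 29], [41, -17]]
... * rho(a^-1) = [[-7, 17], [2, -5]]  ->  [[548, -1335], [-321, 782]]
... * rho(c) = [[5, -2], [-12, 5]]  ->  [[18760, -7771], [-10989, 4552]]
... * rho(b^-1) = [[-3, -5], [-1, -2]]  ->  [[-48509, -78258], [28415, 45841]]
... * rho(a^-1) = [[-7, 17], [2, -5]]  ->  [[183047, -433363], [-107223, 253850]]
... * rho(c) = [[5, -2], [-12, 5]]  ->  [[6115591, -2532909], [-3582315, 1483696]]
... * rho(a^-1) = [[-7, 17], [2, -5]]  ->  [[-47874955, 116629592], [28043597, -68317835]]
... * rho(a^-1) = [[-7, 17], [2, -5]]  ->  [[568383869, -1397022195], [-332940849, 818330324]]
tr = 568383869 + 818330324 = 1386714193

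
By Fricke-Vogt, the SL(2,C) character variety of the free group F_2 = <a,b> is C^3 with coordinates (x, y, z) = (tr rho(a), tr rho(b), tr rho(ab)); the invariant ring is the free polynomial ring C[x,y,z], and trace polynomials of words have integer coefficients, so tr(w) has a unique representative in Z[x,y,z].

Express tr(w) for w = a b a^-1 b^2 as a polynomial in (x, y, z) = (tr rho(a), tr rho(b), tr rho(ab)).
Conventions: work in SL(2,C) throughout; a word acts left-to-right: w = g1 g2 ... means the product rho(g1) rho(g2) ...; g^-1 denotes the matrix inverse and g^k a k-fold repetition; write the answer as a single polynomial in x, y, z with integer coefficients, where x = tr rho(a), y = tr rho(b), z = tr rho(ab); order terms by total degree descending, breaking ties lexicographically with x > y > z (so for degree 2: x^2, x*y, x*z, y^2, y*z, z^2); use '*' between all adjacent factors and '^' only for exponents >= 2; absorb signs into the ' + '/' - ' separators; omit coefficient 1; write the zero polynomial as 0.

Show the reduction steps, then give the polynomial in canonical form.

x*y^2*z - x^2*y - y*z^2 + y

next, tr(b a b) = tr(b) tr(a b) - tr(a) = y*z - x
and tr(b^2 a b) = tr(b) tr(b a b) - tr(b a) = y^2*z - x*y - z
next, tr(a b a b) = tr(b a) tr(b a) - tr(1)   [split at repeated b] = z^2 - 2
and tr(a b a) = tr(a) tr(b a) - tr(b) = x*z - y
tr(b^2 a b a) = tr(b) tr(a b a b) - tr(a b a) = y*z^2 - x*z - y
tr(a b a^-1 b^2) = tr(b^2 a b) tr(a) - tr(b^2 a b a) = x*y^2*z - x^2*y - y*z^2 + y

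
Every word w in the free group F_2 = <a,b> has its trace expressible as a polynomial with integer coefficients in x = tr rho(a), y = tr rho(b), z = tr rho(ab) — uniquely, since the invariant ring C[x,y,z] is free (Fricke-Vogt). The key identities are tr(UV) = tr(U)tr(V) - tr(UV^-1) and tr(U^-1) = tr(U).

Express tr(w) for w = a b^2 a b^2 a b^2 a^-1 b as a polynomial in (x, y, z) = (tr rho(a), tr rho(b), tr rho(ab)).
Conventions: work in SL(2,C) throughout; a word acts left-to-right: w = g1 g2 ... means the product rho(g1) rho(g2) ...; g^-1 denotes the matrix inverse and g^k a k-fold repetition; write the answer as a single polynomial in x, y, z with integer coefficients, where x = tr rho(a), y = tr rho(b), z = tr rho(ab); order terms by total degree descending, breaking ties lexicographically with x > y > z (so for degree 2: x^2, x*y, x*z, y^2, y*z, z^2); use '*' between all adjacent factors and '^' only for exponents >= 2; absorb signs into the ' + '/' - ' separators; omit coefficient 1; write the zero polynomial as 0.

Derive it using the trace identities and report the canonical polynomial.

next, tr(b a b a) = tr(b a)*tr(b a) - tr(1)   [split at repeated b] = z^2 - 2
next, tr(a b a b a b) = tr(b a b a)*tr(b a) - tr(a b)   [split at repeated b] = z^3 - 3*z
next, tr(b a b) = tr(b)*tr(a b) - tr(a) = y*z - x
next, tr(a b a b a) = tr(a)*tr(b a b a) - tr(b a b) = x*z^2 - y*z - x
tr(a b a b^2 a b) = tr(b)*tr(a b a b a b) - tr(a b a b a) = y*z^3 - x*z^2 - 2*y*z + x
tr(a b a) = tr(a)*tr(b a) - tr(b) = x*z - y
and tr(b a b^2 a) = tr(b)*tr(a b a b) - tr(a b a) = y*z^2 - x*z - y
and tr(b a b^2) = tr(b)*tr(b a b) - tr(b a) = y^2*z - x*y - z
tr(a b a b^2 a) = tr(a)*tr(b a b^2 a) - tr(b a b^2) = x*y*z^2 - x^2*z - y^2*z + z
and tr(b a b a b^2 a b) = tr(b)*tr(a b a b^2 a b) - tr(a b a b^2 a) = y^2*z^3 - 2*x*y*z^2 + x^2*z - y^2*z + x*y - z
next, tr(a b^2 a b^3 a b) = tr(b)*tr(b a b a b^2 a b) - tr(b a b a b^2 a) = y^3*z^3 - 2*x*y^2*z^2 + x^2*y*z - y^3*z - y*z^3 + x*y^2 + x*z^2 + y*z - x
next, tr(b a b^3 a) = tr(b)*tr(a b a b^2) - tr(a b a b) = y^2*z^2 - x*y*z - y^2 - z^2 + 2
next, tr(b a b^3) = tr(b)*tr(b a b^2) - tr(b a b) = y^3*z - x*y^2 - 2*y*z + x
tr(a b^3 a^2 b) = tr(a)*tr(b a b^3 a) - tr(b a b^3) = x*y^2*z^2 - x^2*y*z - y^3*z - x*z^2 + 2*y*z + x
tr(b^2) = tr(b)*tr(b) - tr(1) = y^2 - 2
tr(a b^2 a) = tr(a)*tr(b^2 a) - tr(b^2) = x*y*z - x^2 - y^2 + 2
tr(b a^3 b) = tr(a)*tr(a b^2 a) - tr(a b^2) = x^2*y*z - x^3 - x*y^2 - y*z + 3*x
tr(b a^3) = tr(a)*tr(a b a) - tr(a b) = x^2*z - x*y - z
tr(a b^3 a^2) = tr(b)*tr(b a^3 b) - tr(b a^3) = x^2*y^2*z - x^3*y - x*y^3 - x^2*z - y^2*z + 4*x*y + z
tr(a b^2 a b^3 a) = tr(b)*tr(a b^3 a^2 b) - tr(a b^3 a^2) = x*y^3*z^2 - 2*x^2*y^2*z - y^4*z + x^3*y + x*y^3 - x*y*z^2 + x^2*z + 3*y^2*z - 3*x*y - z
tr(b a b^2 a b^2 a b^2) = tr(b)*tr(a b^2 a b^3 a b) - tr(a b^2 a b^3 a) = y^4*z^3 - 3*x*y^3*z^2 + 3*x^2*y^2*z - y^2*z^3 - x^3*y + 2*x*y*z^2 - x^2*z - 2*y^2*z + 2*x*y + z
next, tr(a b a b a b a b) = tr(b a b a)*tr(b a b a) - tr(1)   [split at repeated b] = z^4 - 4*z^2 + 2
tr(a b a b a b a) = tr(a)*tr(b a b a b a) - tr(b a b a b) = x*z^3 - y*z^2 - 2*x*z + y
tr(a b a b^2 a b a b) = tr(b)*tr(a b a b a b a b) - tr(a b a b a b a) = y*z^4 - x*z^3 - 3*y*z^2 + 2*x*z + y
next, tr(a b a^2 b a) = tr(a)*tr(b a^2 b a) - tr(b a^2 b) = x^2*z^2 - 2*x*y*z + y^2 - 2
tr(a b a b^2 a b a) = tr(b)*tr(a b a^2 b a b) - tr(a b a^2 b a) = x*y*z^3 - x^2*z^2 - y^2*z^2 + 2
tr(a b^2 a b a b^2 a b) = tr(b)*tr(a b a b^2 a b a b) - tr(a b a b^2 a b a) = y^2*z^4 - 2*x*y*z^3 + x^2*z^2 - 2*y^2*z^2 + 2*x*y*z + y^2 - 2
tr(a^2 b^2 a b a b) = tr(a)*tr(b^2 a b a b a) - tr(b^2 a b a b) = x*y*z^3 - x^2*z^2 - y^2*z^2 - x*y*z + x^2 + y^2 + z^2 - 2
tr(b^2 a b a^2) = tr(a)*tr(b^2 a b a) - tr(b^2 a b) = x*y*z^2 - x^2*z - y^2*z + z
tr(a^2 b^2 a b a) = tr(a)*tr(b^2 a b a^2) - tr(b^2 a b a) = x^2*y*z^2 - x^3*z - x*y^2*z - y*z^2 + 2*x*z + y
tr(a b^2 a b a b^2 a) = tr(b)*tr(a^2 b^2 a b a b) - tr(a^2 b^2 a b a) = x*y^2*z^3 - 2*x^2*y*z^2 - y^3*z^2 + x^3*z + x^2*y + y^3 + 2*y*z^2 - 2*x*z - 3*y
next, tr(b a b^2 a b^2 a b^2 a) = tr(b)*tr(a b^2 a b a b^2 a b) - tr(a b^2 a b a b^2 a) = y^3*z^4 - 3*x*y^2*z^3 + 3*x^2*y*z^2 - y^3*z^2 - x^3*z + 2*x*y^2*z - x^2*y - 2*y*z^2 + 2*x*z + y
next, tr(a b^2 a b^2 a b^2 a^-1 b) = tr(b a b^2 a b^2 a b^2)*tr(a) - tr(b a b^2 a b^2 a b^2 a) = x*y^4*z^3 - 3*x^2*y^3*z^2 - y^3*z^4 + 3*x^3*y^2*z + 2*x*y^2*z^3 - x^4*y - x^2*y*z^2 + y^3*z^2 - 4*x*y^2*z + 3*x^2*y + 2*y*z^2 - x*z - y

x*y^4*z^3 - 3*x^2*y^3*z^2 - y^3*z^4 + 3*x^3*y^2*z + 2*x*y^2*z^3 - x^4*y - x^2*y*z^2 + y^3*z^2 - 4*x*y^2*z + 3*x^2*y + 2*y*z^2 - x*z - y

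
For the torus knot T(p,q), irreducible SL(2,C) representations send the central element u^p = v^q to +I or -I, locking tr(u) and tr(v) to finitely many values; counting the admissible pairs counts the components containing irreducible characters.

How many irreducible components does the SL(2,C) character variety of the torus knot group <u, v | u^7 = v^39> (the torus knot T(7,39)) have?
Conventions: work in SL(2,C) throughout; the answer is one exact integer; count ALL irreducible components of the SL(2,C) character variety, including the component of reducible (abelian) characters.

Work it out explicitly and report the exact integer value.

115

For T(7,39): irreducibility forces the central element u^7 = v^39 to one of +I, -I.
This locks tr(u) to 2*cos(pi*alpha/7), alpha in 1..6, and tr(v) to 2*cos(pi*beta/39), beta in 1..38, on each component of irreducible characters.
The two central values (-1)^alpha I and (-1)^beta I must be the same matrix, so alpha and beta share a parity.
Counting: 3 odd alphas x 19 odd betas + 3 even alphas x 19 even betas = 57 + 57 = 114.
Total: 114 irreducible-character components + 1 reducible (abelian) component = 115.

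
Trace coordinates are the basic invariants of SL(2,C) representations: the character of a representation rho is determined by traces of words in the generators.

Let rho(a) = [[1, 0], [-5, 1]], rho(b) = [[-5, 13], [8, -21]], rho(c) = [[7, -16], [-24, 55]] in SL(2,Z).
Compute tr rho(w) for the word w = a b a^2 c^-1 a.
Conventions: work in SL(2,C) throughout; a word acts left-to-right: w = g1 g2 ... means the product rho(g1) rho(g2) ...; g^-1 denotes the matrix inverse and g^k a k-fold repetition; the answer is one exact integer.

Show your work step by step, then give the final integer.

16918

rho(a) = [[1, 0], [-5, 1]]
... * rho(b) = [[-5, 13], [8, -21]]  ->  [[-5, 13], [33, -86]]
... * rho(a) = [[1, 0], [-5, 1]]  ->  [[-70, 13], [463, -86]]
... * rho(a) = [[1, 0], [-5, 1]]  ->  [[-135, 13], [893, -86]]
... * rho(c^-1) = [[55, 16], [24, 7]]  ->  [[-7113, -2069], [47051, 13686]]
... * rho(a) = [[1, 0], [-5, 1]]  ->  [[3232, -2069], [-21379, 13686]]
tr = 3232 + 13686 = 16918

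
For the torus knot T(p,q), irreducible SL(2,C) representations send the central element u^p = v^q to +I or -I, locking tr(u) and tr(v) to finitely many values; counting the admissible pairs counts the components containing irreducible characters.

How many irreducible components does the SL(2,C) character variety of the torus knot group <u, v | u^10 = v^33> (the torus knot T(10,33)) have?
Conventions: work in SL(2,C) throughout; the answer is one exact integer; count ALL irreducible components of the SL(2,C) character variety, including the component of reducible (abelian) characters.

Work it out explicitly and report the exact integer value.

For T(10,33): irreducibility forces the central element u^10 = v^33 to one of +I, -I.
On an irreducible component, tr(u) is locked at 2*cos(pi*alpha/10) for some alpha in 1..9, and tr(v) at 2*cos(pi*beta/33) for some beta in 1..32.
u^10 = (-1)^alpha I and v^33 = (-1)^beta I must agree, so alpha and beta have equal parity.
Counting: 5 odd alphas x 16 odd betas + 4 even alphas x 16 even betas = 80 + 64 = 144.
components with irreducible characters: 144; plus the single component of reducible (abelian) characters: total 145.

145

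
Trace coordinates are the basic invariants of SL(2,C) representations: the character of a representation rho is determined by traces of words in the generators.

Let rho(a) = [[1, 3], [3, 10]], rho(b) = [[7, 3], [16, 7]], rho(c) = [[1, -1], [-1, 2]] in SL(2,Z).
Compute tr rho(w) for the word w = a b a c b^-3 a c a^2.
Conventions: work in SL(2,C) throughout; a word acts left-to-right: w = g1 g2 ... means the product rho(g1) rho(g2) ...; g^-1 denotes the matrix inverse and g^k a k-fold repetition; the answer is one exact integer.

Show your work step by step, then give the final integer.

2012059054

rho(a) = [[1, 3], [3, 10]]
... * rho(b) = [[7, 3], [16, 7]]  ->  [[55, 24], [181, 79]]
... * rho(a) = [[1, 3], [3, 10]]  ->  [[127, 405], [418, 1333]]
... * rho(c) = [[1, -1], [-1, 2]]  ->  [[-278, 683], [-915, 2248]]
... * rho(b^-1) = [[7, -3], [-16, 7]]  ->  [[-12874, 5615], [-42373, 18481]]
... * rho(b^-1) = [[7, -3], [-16, 7]]  ->  [[-179958, 77927], [-592307, 256486]]
... * rho(b^-1) = [[7, -3], [-16, 7]]  ->  [[-2506538, 1085363], [-8249925, 3572323]]
... * rho(a) = [[1, 3], [3, 10]]  ->  [[749551, 3334016], [2467044, 10973455]]
... * rho(c) = [[1, -1], [-1, 2]]  ->  [[-2584465, 5918481], [-8506411, 19479866]]
... * rho(a) = [[1, 3], [3, 10]]  ->  [[15170978, 51431415], [49933187, 169279427]]
... * rho(a) = [[1, 3], [3, 10]]  ->  [[169465223, 559827084], [557771468, 1842593831]]
tr = 169465223 + 1842593831 = 2012059054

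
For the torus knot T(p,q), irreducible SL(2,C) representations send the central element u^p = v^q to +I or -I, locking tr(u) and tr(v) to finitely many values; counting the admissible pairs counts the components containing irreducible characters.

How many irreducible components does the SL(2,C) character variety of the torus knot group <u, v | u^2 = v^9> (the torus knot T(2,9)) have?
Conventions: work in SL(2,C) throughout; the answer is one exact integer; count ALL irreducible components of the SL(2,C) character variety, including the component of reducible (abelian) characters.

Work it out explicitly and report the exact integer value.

For T(2,9): irreducibility forces the central element u^2 = v^9 to one of +I, -I.
So on each irreducible component the traces are pinned: tr(u) = 2*cos(pi*alpha/2) with 1 <= alpha <= 1, tr(v) = 2*cos(pi*beta/9) with 1 <= beta <= 8.
The two central values (-1)^alpha I and (-1)^beta I must be the same matrix, so alpha and beta share a parity.
Counting: 1 odd alphas x 4 odd betas + 0 even alphas x 4 even betas = 4 + 0 = 4.
components with irreducible characters: 4; plus the single component of reducible (abelian) characters: total 5.

5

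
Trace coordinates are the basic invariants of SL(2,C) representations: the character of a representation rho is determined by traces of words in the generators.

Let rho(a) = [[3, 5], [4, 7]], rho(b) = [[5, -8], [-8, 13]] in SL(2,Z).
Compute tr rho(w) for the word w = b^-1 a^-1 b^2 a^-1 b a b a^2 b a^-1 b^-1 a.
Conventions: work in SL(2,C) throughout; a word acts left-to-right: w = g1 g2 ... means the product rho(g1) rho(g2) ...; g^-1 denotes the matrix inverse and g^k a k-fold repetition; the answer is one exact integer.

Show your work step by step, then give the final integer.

18618374042162

rho(b^-1) = [[13, 8], [8, 5]]
... * rho(a^-1) = [[7, -5], [-4, 3]]  ->  [[59, -41], [36, -25]]
... * rho(b) = [[5, -8], [-8, 13]]  ->  [[623, -1005], [380, -613]]
... * rho(b) = [[5, -8], [-8, 13]]  ->  [[11155, -18049], [6804, -11009]]
... * rho(a^-1) = [[7, -5], [-4, 3]]  ->  [[150281, -109922], [91664, -67047]]
... * rho(b) = [[5, -8], [-8, 13]]  ->  [[1630781, -2631234], [994696, -1604923]]
... * rho(a) = [[3, 5], [4, 7]]  ->  [[-5632593, -10264733], [-3435604, -6260981]]
... * rho(b) = [[5, -8], [-8, 13]]  ->  [[53954899, -88380785], [32909828, -53907921]]
... * rho(a) = [[3, 5], [4, 7]]  ->  [[-191658443, -348891000], [-116902200, -212806307]]
... * rho(a) = [[3, 5], [4, 7]]  ->  [[-1970539329, -3400529215], [-1201931828, -2074155149]]
... * rho(b) = [[5, -8], [-8, 13]]  ->  [[17351537075, -28442565163], [10583582052, -17348562313]]
... * rho(a^-1) = [[7, -5], [-4, 3]]  ->  [[235231020177, -172085380864], [143479323616, -104963597199]]
... * rho(b^-1) = [[13, 8], [8, 5]]  ->  [[1681320215389, 1021421257096], [1025522429416, 623016602933]]
... * rho(a) = [[3, 5], [4, 7]]  ->  [[9129645674551, 15556549876617], [5568633699980, 9488728367611]]
tr = 9129645674551 + 9488728367611 = 18618374042162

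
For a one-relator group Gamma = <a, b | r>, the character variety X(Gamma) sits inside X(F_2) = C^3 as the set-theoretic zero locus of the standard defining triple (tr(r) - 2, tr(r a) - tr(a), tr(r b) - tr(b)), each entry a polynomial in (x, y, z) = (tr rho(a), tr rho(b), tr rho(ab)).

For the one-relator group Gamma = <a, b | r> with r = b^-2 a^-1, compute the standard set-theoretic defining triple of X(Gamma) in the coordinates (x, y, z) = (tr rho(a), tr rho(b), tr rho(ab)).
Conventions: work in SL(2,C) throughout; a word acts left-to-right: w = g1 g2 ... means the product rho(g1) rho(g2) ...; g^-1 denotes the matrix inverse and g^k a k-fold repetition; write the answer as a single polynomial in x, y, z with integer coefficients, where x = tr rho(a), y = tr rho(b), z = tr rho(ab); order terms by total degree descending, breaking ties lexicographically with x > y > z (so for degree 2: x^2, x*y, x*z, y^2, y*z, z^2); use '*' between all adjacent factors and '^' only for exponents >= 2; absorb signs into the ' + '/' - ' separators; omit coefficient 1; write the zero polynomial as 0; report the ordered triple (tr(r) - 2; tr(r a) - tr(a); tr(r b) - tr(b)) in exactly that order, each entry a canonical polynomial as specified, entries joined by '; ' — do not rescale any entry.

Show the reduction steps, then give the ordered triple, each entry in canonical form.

trace(a^-1) = trace(a) = x
trace(a^-1 b) = trace(b) * trace(a) - trace(b a) = x*y - z
trace(a^-1 b^-1) = trace(a^-1) * trace(b) - trace(a^-1 b) = z
trace(b^-2 a^-1) = trace(a^-1 b^-1) * trace(b) - trace(a^-1) = y*z - x
trace(b^-2) = trace(b^-1) * trace(b) - trace(1)   [inverse elimination on b] = y^2 - 2
assemble the triple (trace(r) - 2; trace(r a) - x; trace(r b) - y)

y*z - x - 2; y^2 - x - 2; -y + z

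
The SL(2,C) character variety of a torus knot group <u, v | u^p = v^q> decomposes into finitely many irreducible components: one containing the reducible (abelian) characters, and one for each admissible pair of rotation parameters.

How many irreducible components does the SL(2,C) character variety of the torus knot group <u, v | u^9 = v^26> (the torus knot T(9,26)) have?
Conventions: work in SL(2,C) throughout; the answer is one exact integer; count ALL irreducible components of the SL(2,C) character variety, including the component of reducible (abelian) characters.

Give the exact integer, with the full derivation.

101

In the torus knot group T(9,26), u^9 = v^26 is central, so an irreducible representation sends it to +I or -I (Schur).
This locks tr(u) to 2*cos(pi*alpha/9), alpha in 1..8, and tr(v) to 2*cos(pi*beta/26), beta in 1..25, on each component of irreducible characters.
The two central values (-1)^alpha I and (-1)^beta I must be the same matrix, so alpha and beta share a parity.
count pairs: odd alpha (4 choices) x odd beta (13), plus even alpha (4) x even beta (12): 4*13 + 4*12 = 100.
That is 100 components of irreducible characters, and with the reducible (abelian) component the total is 101.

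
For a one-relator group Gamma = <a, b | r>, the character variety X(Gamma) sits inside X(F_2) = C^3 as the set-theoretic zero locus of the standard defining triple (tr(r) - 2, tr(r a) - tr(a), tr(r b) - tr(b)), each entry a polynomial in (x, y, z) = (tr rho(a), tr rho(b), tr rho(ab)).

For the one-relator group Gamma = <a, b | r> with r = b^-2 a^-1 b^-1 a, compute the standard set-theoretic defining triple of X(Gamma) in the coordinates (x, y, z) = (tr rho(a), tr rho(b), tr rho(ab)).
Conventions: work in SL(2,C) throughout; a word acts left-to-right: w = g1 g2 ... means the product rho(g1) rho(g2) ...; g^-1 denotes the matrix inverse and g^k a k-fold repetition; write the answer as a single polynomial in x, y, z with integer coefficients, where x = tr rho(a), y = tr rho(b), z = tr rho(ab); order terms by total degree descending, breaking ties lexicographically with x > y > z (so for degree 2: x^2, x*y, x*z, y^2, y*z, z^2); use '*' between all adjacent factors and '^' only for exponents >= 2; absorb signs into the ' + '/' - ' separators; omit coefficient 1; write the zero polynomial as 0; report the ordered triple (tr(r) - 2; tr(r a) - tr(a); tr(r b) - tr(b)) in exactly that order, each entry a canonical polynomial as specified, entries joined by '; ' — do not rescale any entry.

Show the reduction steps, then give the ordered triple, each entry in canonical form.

reduce: trace(b^-1) = trace(b) = y
trace(b^-2) = trace(b^-1) trace(b) - trace(1)  (eliminate b^-1) = y^2 - 2
so trace(a b^-1) = trace(a) trace(b) - trace(a b)  (eliminate b^-1) = x*y - z
reduce: trace(a b a) = trace(a) trace(b a) - trace(b)  (reduce the a square) = x*z - y
trace(a b a b) = trace(b a) trace(b a) - trace(1)  (split on b) = z^2 - 2
trace(a b a b^-1) = trace(a b a) trace(b) - trace(a b a b)  (eliminate b^-1) = x*y*z - y^2 - z^2 + 2
so trace(b a b^-2 a) = trace(a b a b^-1) trace(b) - trace(a b a)  (eliminate b^-1) = x*y^2*z - y^3 - y*z^2 - x*z + 3*y
reduce: trace(a b^-2 a^-1 b) = trace(b a b^-2) trace(a) - trace(b a b^-2 a)  (eliminate a^-1) = -x*y^2*z + x^2*y + y^3 + y*z^2 - 3*y
reduce: trace(b^-2 a^-1 b^-1 a) = trace(a b^-2 a^-1) trace(b) - trace(a b^-2 a^-1 b)  (eliminate b^-1) = x*y^2*z - x^2*y - y*z^2 + y
trace(a^2) = trace(a) trace(a) - trace(1) = x^2 - 2
trace(a^2 b^-1) = trace(a^2) trace(b) - trace(a^2 b) = x^2*y - x*z - y
trace(b^-1 a^2 b^-1) = trace(a^2 b^-1) trace(b) - trace(a^2) = x^2*y^2 - x*y*z - x^2 - y^2 + 2
trace(a^3) = trace(a) trace(a^2) - trace(a) = x^3 - 3*x
so trace(a^3 b) = trace(a) trace(a b a) - trace(a b) = x^2*z - x*y - z
trace(a b^-1 a^2) = trace(a^3) trace(b) - trace(a^3 b) = x^3*y - x^2*z - 2*x*y + z
trace(b a b) = trace(b) trace(a b) - trace(a) = y*z - x
trace(a^2 b a b) = trace(a) trace(b a b a) - trace(b a b) = x*z^2 - y*z - x
trace(a b^-1 a^2 b) = trace(a^2 b a) trace(b) - trace(a^2 b a b) = x^2*y*z - x*y^2 - x*z^2 + x
trace(b^-1 a^2 b^-1 a) = trace(a b^-1 a^2) trace(b) - trace(a b^-1 a^2 b) = x^3*y^2 - 2*x^2*y*z - x*y^2 + x*z^2 + y*z - x
trace(b^-1 a^-1 b^-1 a^2) = trace(b^-1 a^2 b^-1) trace(a) - trace(b^-1 a^2 b^-1 a) = x^2*y*z - x^3 - x*z^2 - y*z + 3*x
trace(b^-2 a^-1 b^-1 a^2) = trace(b^-1 a^-1 b^-1 a^2) trace(b) - trace(b^-1 a^-1 b^-1 a^2 b) = x^2*y^2*z - x^3*y - x*y*z^2 - y^2*z + 2*x*y + z
trace(a b^-1 a^-1 b) = trace(b a b^-1) trace(a) - trace(b a b^-1 a)   [inverse elimination on a] = -x*y*z + x^2 + y^2 + z^2 - 2
reduce: trace(b^-1 a^-1 b^-1 a) = trace(a b^-1 a^-1) trace(b) - trace(a b^-1 a^-1 b)   [inverse elimination on b] = x*y*z - x^2 - z^2 + 2
assemble the triple (trace(r) - 2; trace(r a) - x; trace(r b) - y)

x*y^2*z - x^2*y - y*z^2 + y - 2; x^2*y^2*z - x^3*y - x*y*z^2 - y^2*z + 2*x*y - x + z; x*y*z - x^2 - z^2 - y + 2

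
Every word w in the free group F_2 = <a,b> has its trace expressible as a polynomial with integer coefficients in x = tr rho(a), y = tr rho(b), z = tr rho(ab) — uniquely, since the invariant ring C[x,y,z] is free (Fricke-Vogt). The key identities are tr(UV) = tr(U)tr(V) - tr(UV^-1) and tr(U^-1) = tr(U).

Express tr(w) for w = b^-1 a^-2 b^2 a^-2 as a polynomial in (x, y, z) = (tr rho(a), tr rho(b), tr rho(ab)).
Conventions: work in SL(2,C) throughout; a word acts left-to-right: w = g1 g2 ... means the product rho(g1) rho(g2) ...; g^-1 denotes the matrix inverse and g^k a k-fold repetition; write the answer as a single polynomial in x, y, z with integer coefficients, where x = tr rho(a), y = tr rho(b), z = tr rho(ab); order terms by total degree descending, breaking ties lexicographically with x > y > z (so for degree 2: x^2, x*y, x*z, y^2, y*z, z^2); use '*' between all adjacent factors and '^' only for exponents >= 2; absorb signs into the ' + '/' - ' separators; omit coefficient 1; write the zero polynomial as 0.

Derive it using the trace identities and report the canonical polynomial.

x^3*y^2*z - x^2*y^3 - x^2*y*z^2 - x^3*z + x^2*y + 2*x*z + y

tr(b^2) = tr(b) * tr(b) - tr(1) = y^2 - 2
tr(b^2 a) = tr(b) * tr(a b) - tr(a) = y*z - x
tr(b^2 a^-1) = tr(b^2) * tr(a) - tr(b^2 a) = x*y^2 - y*z - x
use: tr(a^-1 b^2 a^-1) = tr(b^2 a^-1) * tr(a) - tr(b^2) = x^2*y^2 - x*y*z - x^2 - y^2 + 2
use: tr(a^-2 b^2 a^-1) = tr(a^-1 b^2 a^-1) * tr(a) - tr(a^-1 b^2) = x^3*y^2 - x^2*y*z - x^3 - 2*x*y^2 + y*z + 3*x
tr(b^3) = tr(b) * tr(b^2) - tr(b) = y^3 - 3*y
tr(b^3 a) = tr(b) * tr(a b^2) - tr(a b) = y^2*z - x*y - z
apply: tr(b a^-1 b^2) = tr(b^3) * tr(a) - tr(b^3 a) = x*y^3 - y^2*z - 2*x*y + z
tr(a b a b) = tr(a b) * tr(a b) - tr(1) = z^2 - 2
tr(a b a) = tr(a) * tr(b a) - tr(b) = x*z - y
use: tr(b^2 a b a) = tr(b) * tr(a b a b) - tr(a b a) = y*z^2 - x*z - y
use: tr(b a^-1 b^2 a) = tr(b^2 a b) * tr(a) - tr(b^2 a b a) = x*y^2*z - x^2*y - y*z^2 + y
use: tr(a^-1 b^2 a^-1 b) = tr(b a^-1 b^2) * tr(a) - tr(b a^-1 b^2 a) = x^2*y^3 - 2*x*y^2*z - x^2*y + y*z^2 + x*z - y
use: tr(a^-2 b^2 a^-1 b) = tr(a^-1 b^2 a^-1 b) * tr(a) - tr(a^-1 b^2 a^-1 b a) = x^3*y^3 - 2*x^2*y^2*z - x^3*y - x*y^3 + x*y*z^2 + x^2*z + y^2*z + x*y - z
apply: tr(a^-1 b^-1 a^-2 b^2) = tr(a^-2 b^2 a^-1) * tr(b) - tr(a^-2 b^2 a^-1 b) = x^2*y^2*z - x*y^3 - x*y*z^2 - x^2*z + 2*x*y + z
use: tr(a^-1 b) = tr(b) * tr(a) - tr(b a) = x*y - z
tr(a^-2 b) = tr(a^-1 b) * tr(a) - tr(a^-1 b a) = x^2*y - x*z - y
use: tr(b^-1 a^-2 b^2 a^-2) = tr(a^-1 b^-1 a^-2 b^2) * tr(a) - tr(a^-1 b^-1 a^-2 b^2 a) = x^3*y^2*z - x^2*y^3 - x^2*y*z^2 - x^3*z + x^2*y + 2*x*z + y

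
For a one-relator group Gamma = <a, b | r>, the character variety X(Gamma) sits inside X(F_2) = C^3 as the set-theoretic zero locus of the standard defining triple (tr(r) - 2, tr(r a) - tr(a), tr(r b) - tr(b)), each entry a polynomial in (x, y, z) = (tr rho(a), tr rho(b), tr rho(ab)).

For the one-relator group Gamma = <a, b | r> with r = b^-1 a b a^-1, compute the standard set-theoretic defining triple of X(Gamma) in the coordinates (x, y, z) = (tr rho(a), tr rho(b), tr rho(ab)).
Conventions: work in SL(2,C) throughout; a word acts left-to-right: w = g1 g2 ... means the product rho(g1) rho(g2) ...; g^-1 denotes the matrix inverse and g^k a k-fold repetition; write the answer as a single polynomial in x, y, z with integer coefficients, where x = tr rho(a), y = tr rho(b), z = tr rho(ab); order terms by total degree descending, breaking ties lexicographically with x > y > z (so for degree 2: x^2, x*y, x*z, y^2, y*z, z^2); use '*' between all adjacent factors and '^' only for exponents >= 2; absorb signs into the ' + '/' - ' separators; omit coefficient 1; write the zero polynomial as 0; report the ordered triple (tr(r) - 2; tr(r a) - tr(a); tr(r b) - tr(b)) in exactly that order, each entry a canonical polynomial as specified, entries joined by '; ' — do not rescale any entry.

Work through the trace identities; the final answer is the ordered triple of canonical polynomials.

trace(b a b) = trace(b) * trace(a b) - trace(a) = y*z - x
apply: trace(b a b a) = trace(a b) * trace(a b) - trace(1)   [split at repeated a] = z^2 - 2
apply: trace(a b a^-1 b) = trace(b a b) * trace(a) - trace(b a b a) = x*y*z - x^2 - z^2 + 2
apply: trace(b^-1 a b a^-1) = trace(a b a^-1) * trace(b) - trace(a b a^-1 b) = -x*y*z + x^2 + y^2 + z^2 - 2
assemble the triple (trace(r) - 2; trace(r a) - x; trace(r b) - y)

-x*y*z + x^2 + y^2 + z^2 - 4; 0; 0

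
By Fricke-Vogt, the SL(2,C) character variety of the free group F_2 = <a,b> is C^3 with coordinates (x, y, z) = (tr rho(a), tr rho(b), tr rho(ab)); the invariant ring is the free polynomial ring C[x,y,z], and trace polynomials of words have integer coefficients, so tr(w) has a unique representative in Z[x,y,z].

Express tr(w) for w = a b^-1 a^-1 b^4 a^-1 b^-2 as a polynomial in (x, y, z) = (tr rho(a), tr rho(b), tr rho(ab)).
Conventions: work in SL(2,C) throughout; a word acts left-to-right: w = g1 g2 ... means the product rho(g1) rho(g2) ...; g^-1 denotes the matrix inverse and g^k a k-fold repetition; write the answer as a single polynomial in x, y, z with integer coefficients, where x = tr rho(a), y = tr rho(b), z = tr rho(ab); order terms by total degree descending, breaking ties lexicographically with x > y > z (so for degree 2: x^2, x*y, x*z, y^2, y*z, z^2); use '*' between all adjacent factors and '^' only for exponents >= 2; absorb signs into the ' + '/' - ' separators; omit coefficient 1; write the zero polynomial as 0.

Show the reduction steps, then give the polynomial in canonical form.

x^2*y^6*z - x^3*y^5 - x*y^7 - 2*x*y^5*z^2 - 2*x^2*y^4*z + y^6*z + y^4*z^3 + 3*x^3*y^3 + 7*x*y^5 + 5*x*y^3*z^2 - x^2*y^2*z - 6*y^4*z - 2*y^2*z^3 - x^3*y - 13*x*y^3 - x*y*z^2 + 8*y^2*z + 5*x*y - z

and tr(b^2) = tr(b)*tr(b) - tr(1) = y^2 - 2
and tr(b^3) = tr(b)*tr(b^2) - tr(b) = y^3 - 3*y
next, tr(b a b) = tr(b)*tr(a b) - tr(a) = y*z - x
and tr(b^3 a) = tr(b)*tr(b a b) - tr(b a) = y^2*z - x*y - z
tr(a^-1 b^3) = tr(b^3)*tr(a) - tr(b^3 a) = x*y^3 - y^2*z - 2*x*y + z
tr(b a b^3) = tr(b)*tr(b a b^2) - tr(b a b) = y^3*z - x*y^2 - 2*y*z + x
tr(a b a b) = tr(b a)*tr(b a) - tr(1) = z^2 - 2
next, tr(a b a) = tr(a)*tr(b a) - tr(b) = x*z - y
tr(a b a b^2) = tr(b)*tr(a b a b) - tr(a b a) = y*z^2 - x*z - y
tr(b a b^3 a) = tr(b)*tr(a b a b^2) - tr(a b a b) = y^2*z^2 - x*y*z - y^2 - z^2 + 2
tr(b^3 a^-1 b a) = tr(b a b^3)*tr(a) - tr(b a b^3 a) = x*y^3*z - x^2*y^2 - y^2*z^2 - x*y*z + x^2 + y^2 + z^2 - 2
tr(b a^2 b^2) = tr(a)*tr(b^3 a) - tr(b^3) = x*y^2*z - x^2*y - y^3 - x*z + 3*y
next, tr(a^2) = tr(a)*tr(a) - tr(1) = x^2 - 2
and tr(b a^2 b) = tr(b)*tr(a^2 b) - tr(a^2) = x*y*z - x^2 - y^2 + 2
tr(b^2 a^2 b^2) = tr(b)*tr(b a^2 b^2) - tr(b a^2 b) = x*y^3*z - x^2*y^2 - y^4 - 2*x*y*z + x^2 + 4*y^2 - 2
tr(b a^2 b^4) = tr(b)*tr(b^2 a^2 b^2) - tr(b^2 a^2 b) = x*y^4*z - x^2*y^3 - y^5 - 3*x*y^2*z + 2*x^2*y + 5*y^3 + x*z - 5*y
and tr(a b a^2 b) = tr(a)*tr(b a b a) - tr(b a b) = x*z^2 - y*z - x
tr(a b a^2) = tr(a)*tr(b a^2) - tr(b a) = x^2*z - x*y - z
next, tr(a b a^2 b^2) = tr(b)*tr(a b a^2 b) - tr(a b a^2) = x*y*z^2 - x^2*z - y^2*z + z
and tr(a b a^2 b^3) = tr(b)*tr(a b a^2 b^2) - tr(a b a^2 b) = x*y^2*z^2 - x^2*y*z - y^3*z - x*z^2 + 2*y*z + x
and tr(b a^2 b^4 a) = tr(b)*tr(a b a^2 b^3) - tr(a b a^2 b^2) = x*y^3*z^2 - x^2*y^2*z - y^4*z - 2*x*y*z^2 + x^2*z + 3*y^2*z + x*y - z
tr(a b^4 a^-1 b a) = tr(b a^2 b^4)*tr(a) - tr(b a^2 b^4 a) = x^2*y^4*z - x^3*y^3 - x*y^5 - x*y^3*z^2 - 2*x^2*y^2*z + y^4*z + 2*x^3*y + 5*x*y^3 + 2*x*y*z^2 - 3*y^2*z - 6*x*y + z
next, tr(b^3 a b a b) = tr(b)*tr(b^2 a b a b) - tr(b^2 a b a) = y^3*z^2 - x*y^2*z - y^3 - 2*y*z^2 + x*z + 3*y
tr(b a b a b^4) = tr(b)*tr(b^3 a b a b) - tr(b^3 a b a) = y^4*z^2 - x*y^3*z - y^4 - 3*y^2*z^2 + 2*x*y*z + 4*y^2 + z^2 - 2
tr(a b a b a b) = tr(a b)*tr(a b a b) - tr(a^-1 b^-1) = z^3 - 3*z
tr(a b a b a b^2) = tr(b)*tr(a b a b a b) - tr(a b a b a) = y*z^3 - x*z^2 - 2*y*z + x
next, tr(b a b a b a b^2) = tr(b)*tr(a b a b a b^2) - tr(a b a b a b) = y^2*z^3 - x*y*z^2 - 2*y^2*z - z^3 + x*y + 3*z
tr(b a b a b^4 a) = tr(b)*tr(b a b a b a b^2) - tr(b a b a b a b) = y^3*z^3 - x*y^2*z^2 - 2*y^3*z - 2*y*z^3 + x*y^2 + x*z^2 + 5*y*z - x
and tr(a b^4 a^-1 b a b) = tr(b a b a b^4)*tr(a) - tr(b a b a b^4 a) = x*y^4*z^2 - x^2*y^3*z - y^3*z^3 - x*y^4 - 2*x*y^2*z^2 + 2*x^2*y*z + 2*y^3*z + 2*y*z^3 + 3*x*y^2 - 5*y*z - x
and tr(b^4 a^-1 b a b^-1 a) = tr(a b^4 a^-1 b a)*tr(b) - tr(a b^4 a^-1 b a b) = x^2*y^5*z - x^3*y^4 - x*y^6 - 2*x*y^4*z^2 - x^2*y^3*z + y^5*z + y^3*z^3 + 2*x^3*y^2 + 6*x*y^4 + 4*x*y^2*z^2 - 2*x^2*y*z - 5*y^3*z - 2*y*z^3 - 9*x*y^2 + 6*y*z + x
tr(a b^-1 a^-1 b^4 a^-1 b) = tr(b^4 a^-1 b a b^-1)*tr(a) - tr(b^4 a^-1 b a b^-1 a) = -x^2*y^5*z + x^3*y^4 + x*y^6 + 2*x*y^4*z^2 + 2*x^2*y^3*z - y^5*z - y^3*z^3 - 3*x^3*y^2 - 6*x*y^4 - 5*x*y^2*z^2 + x^2*y*z + 5*y^3*z + 2*y*z^3 + x^3 + 10*x*y^2 + x*z^2 - 6*y*z - 3*x
next, tr(b^-1 a b^-1 a^-1 b^4 a^-1) = tr(a b^-1 a^-1 b^4 a^-1)*tr(b) - tr(a b^-1 a^-1 b^4 a^-1 b) = x^2*y^5*z - x^3*y^4 - x*y^6 - 2*x*y^4*z^2 - 2*x^2*y^3*z + y^5*z + y^3*z^3 + 3*x^3*y^2 + 7*x*y^4 + 5*x*y^2*z^2 - x^2*y*z - 6*y^3*z - 2*y*z^3 - x^3 - 12*x*y^2 - x*z^2 + 7*y*z + 3*x
tr(a b^-1 a^-1 b^4 a^-1 b^-2) = tr(b^-1 a b^-1 a^-1 b^4 a^-1)*tr(b) - tr(b^-1 a b^-1 a^-1 b^4 a^-1 b) = x^2*y^6*z - x^3*y^5 - x*y^7 - 2*x*y^5*z^2 - 2*x^2*y^4*z + y^6*z + y^4*z^3 + 3*x^3*y^3 + 7*x*y^5 + 5*x*y^3*z^2 - x^2*y^2*z - 6*y^4*z - 2*y^2*z^3 - x^3*y - 13*x*y^3 - x*y*z^2 + 8*y^2*z + 5*x*y - z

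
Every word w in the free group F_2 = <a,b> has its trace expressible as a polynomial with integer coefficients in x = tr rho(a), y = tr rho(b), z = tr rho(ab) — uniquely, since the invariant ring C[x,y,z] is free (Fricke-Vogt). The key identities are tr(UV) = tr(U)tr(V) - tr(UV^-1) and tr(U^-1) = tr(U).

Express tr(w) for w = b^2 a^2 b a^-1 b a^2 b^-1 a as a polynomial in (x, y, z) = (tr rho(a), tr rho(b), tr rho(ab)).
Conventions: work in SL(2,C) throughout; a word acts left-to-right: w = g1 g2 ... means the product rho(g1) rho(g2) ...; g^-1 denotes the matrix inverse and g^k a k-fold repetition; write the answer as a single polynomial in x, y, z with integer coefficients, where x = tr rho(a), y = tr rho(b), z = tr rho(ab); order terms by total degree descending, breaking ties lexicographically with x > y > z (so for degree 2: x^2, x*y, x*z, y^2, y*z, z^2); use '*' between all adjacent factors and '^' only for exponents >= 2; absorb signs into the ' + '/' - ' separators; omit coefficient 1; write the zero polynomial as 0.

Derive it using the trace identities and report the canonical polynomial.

x^4*y^3*z^2 - 2*x^5*y^2*z - 2*x^3*y^4*z - 2*x^3*y^2*z^3 + x^6*y + 2*x^4*y^3 + 3*x^4*y*z^2 + x^2*y^5 + 3*x^2*y^3*z^2 + x^2*y*z^4 - x^5*z + 4*x^3*y^2*z - x^3*z^3 - x*y^4*z - x*y^2*z^3 - 6*x^4*y - 6*x^2*y^3 - 6*x^2*y*z^2 + 4*x^3*z + 3*x*y^2*z + x*z^3 + 9*x^2*y + y^3 - 2*x*z - 3*y

tr(a b a b) = tr(b a)*tr(b a) - tr(1)  (split on b) = z^2 - 2
tr(a b a) = tr(a)*tr(b a) - tr(b)  (reduce the a square) = x*z - y
tr(a b^2 a b) = tr(b)*tr(a b a b) - tr(a b a)  (reduce the b square) = y*z^2 - x*z - y
tr(b^2 a) = tr(b)*tr(a b) - tr(a)  (reduce the b square) = y*z - x
tr(b^2) = tr(b)*tr(b) - tr(1)  (reduce the b square) = y^2 - 2
tr(a b^2 a) = tr(a)*tr(b^2 a) - tr(b^2)  (reduce the a square) = x*y*z - x^2 - y^2 + 2
tr(b^2 a b^2 a) = tr(b)*tr(a b^2 a b) - tr(a b^2 a)  (reduce the b square) = y^2*z^2 - 2*x*y*z + x^2 - 2
tr(a b^3) = tr(b)*tr(b a b) - tr(b a)  (reduce the b square) = y^2*z - x*y - z
tr(b^2 a b^2) = tr(b)*tr(a b^3) - tr(a b^2)  (reduce the b square) = y^3*z - x*y^2 - 2*y*z + x
tr(b^2 a^2 b^2 a) = tr(a)*tr(b^2 a b^2 a) - tr(b^2 a b^2)  (reduce the a square) = x*y^2*z^2 - 2*x^2*y*z - y^3*z + x^3 + x*y^2 + 2*y*z - 3*x
tr(a^2 b^3) = tr(b)*tr(b a^2 b) - tr(b a^2)  (reduce the b square) = x*y^2*z - x^2*y - y^3 - x*z + 3*y
tr(b^2 a^2 b^2) = tr(b)*tr(a^2 b^3) - tr(a^2 b^2)  (reduce the b square) = x*y^3*z - x^2*y^2 - y^4 - 2*x*y*z + x^2 + 4*y^2 - 2
tr(b^2 a^2 b^2 a^2) = tr(a)*tr(b^2 a^2 b^2 a) - tr(b^2 a^2 b^2)  (reduce the a square) = x^2*y^2*z^2 - 2*x^3*y*z - 2*x*y^3*z + x^4 + 2*x^2*y^2 + y^4 + 4*x*y*z - 4*x^2 - 4*y^2 + 2
tr(a b^2 a^2 b^2 a^2) = tr(a)*tr(b^2 a^2 b^2 a^2) - tr(b^2 a^2 b^2 a)  (reduce the a square) = x^3*y^2*z^2 - 2*x^4*y*z - 2*x^2*y^3*z + x^5 + 2*x^3*y^2 + x*y^4 - x*y^2*z^2 + 6*x^2*y*z + y^3*z - 5*x^3 - 5*x*y^2 - 2*y*z + 5*x
tr(a b a b a b) = tr(b a)*tr(b a b a) - tr(b^-1 a^-1)  (split on b) = z^3 - 3*z
tr(a b a b a) = tr(a)*tr(b a b a) - tr(b a b)  (reduce the a square) = x*z^2 - y*z - x
tr(b a b^2 a b a) = tr(b)*tr(a b a b a b) - tr(a b a b a)  (reduce the b square) = y*z^3 - x*z^2 - 2*y*z + x
tr(a^2 b a b^2 a b) = tr(a)*tr(b a b^2 a b a) - tr(b a b^2 a b)  (reduce the a square) = x*y*z^3 - x^2*z^2 - y^2*z^2 + 2
tr(a^2 b a) = tr(a)*tr(b a^2) - tr(b a)  (reduce the a square) = x^2*z - x*y - z
tr(a b a b^2 a) = tr(b)*tr(a^2 b a b) - tr(a^2 b a)  (reduce the b square) = x*y*z^2 - x^2*z - y^2*z + z
tr(a^2 b a b^2 a) = tr(a)*tr(a b a b^2 a) - tr(a b a b^2)  (reduce the a square) = x^2*y*z^2 - x^3*z - x*y^2*z - y*z^2 + 2*x*z + y
tr(b^2 a^2 b a b^2 a) = tr(b)*tr(a^2 b a b^2 a b) - tr(a^2 b a b^2 a)  (reduce the b square) = x*y^2*z^3 - 2*x^2*y*z^2 - y^3*z^2 + x^3*z + x*y^2*z + y*z^2 - 2*x*z + y
tr(b a^2 b a b^2) = tr(b)*tr(b a^2 b a b) - tr(b a^2 b a)  (reduce the b square) = x*y^2*z^2 - x^2*y*z - y^3*z - x*z^2 + 2*y*z + x
tr(b^2 a^2 b a b^2) = tr(b)*tr(b a^2 b a b^2) - tr(b a^2 b a b)  (reduce the b square) = x*y^3*z^2 - x^2*y^2*z - y^4*z - 2*x*y*z^2 + x^2*z + 3*y^2*z + x*y - z
tr(a b^2 a^2 b^2 a^2 b) = tr(a)*tr(b^2 a^2 b a b^2 a) - tr(b^2 a^2 b a b^2)  (reduce the a square) = x^2*y^2*z^3 - 2*x^3*y*z^2 - 2*x*y^3*z^2 + x^4*z + 2*x^2*y^2*z + y^4*z + 3*x*y*z^2 - 3*x^2*z - 3*y^2*z + z
tr(b a^2 b^-1 a b^2 a^2 b) = tr(a b^2 a^2 b^2 a^2)*tr(b) - tr(a b^2 a^2 b^2 a^2 b)  (eliminate b^-1) = x^3*y^3*z^2 - 2*x^4*y^2*z - 2*x^2*y^4*z - x^2*y^2*z^3 + x^5*y + 2*x^3*y^3 + 2*x^3*y*z^2 + x*y^5 + x*y^3*z^2 - x^4*z + 4*x^2*y^2*z - 5*x^3*y - 5*x*y^3 - 3*x*y*z^2 + 3*x^2*z + y^2*z + 5*x*y - z
tr(b a b a b^2) = tr(b)*tr(b a b a b) - tr(b a b a)  (reduce the b square) = y^2*z^2 - x*y*z - y^2 - z^2 + 2
tr(b^2 a^2 b a b a) = tr(a)*tr(b a b a b^2 a) - tr(b a b a b^2)  (reduce the a square) = x*y*z^3 - x^2*z^2 - y^2*z^2 - x*y*z + x^2 + y^2 + z^2 - 2
tr(b^2 a^2 b a b a^2) = tr(a)*tr(b^2 a^2 b a b a) - tr(b^2 a^2 b a b)  (reduce the a square) = x^2*y*z^3 - x^3*z^2 - 2*x*y^2*z^2 + y^3*z + x^3 + x*y^2 + 2*x*z^2 - 2*y*z - 3*x
tr(a b^2 a^2 b a b a^2) = tr(a)*tr(b^2 a^2 b a b a^2) - tr(b^2 a^2 b a b a)  (reduce the a square) = x^3*y*z^3 - x^4*z^2 - 2*x^2*y^2*z^2 + x*y^3*z - x*y*z^3 + x^4 + x^2*y^2 + 3*x^2*z^2 + y^2*z^2 - x*y*z - 4*x^2 - y^2 - z^2 + 2
tr(b a b a b a b a) = tr(b a b a b a)*tr(b a) - tr(a b a b)  (split on b) = z^4 - 4*z^2 + 2
tr(a^2 b a b a b a b) = tr(a)*tr(b a b a b a b a) - tr(b a b a b a b)  (reduce the a square) = x*z^4 - y*z^3 - 3*x*z^2 + 2*y*z + x
tr(a b a b a b a) = tr(a)*tr(b a b a b a) - tr(b a b a b)  (reduce the a square) = x*z^3 - y*z^2 - 2*x*z + y
tr(a^2 b a b a b a) = tr(a)*tr(a b a b a b a) - tr(a b a b a b)  (reduce the a square) = x^2*z^3 - x*y*z^2 - 2*x^2*z - z^3 + x*y + 3*z
tr(b a b^2 a^2 b a b a) = tr(b)*tr(a^2 b a b a b a b) - tr(a^2 b a b a b a)  (reduce the b square) = x*y*z^4 - x^2*z^3 - y^2*z^3 - 2*x*y*z^2 + 2*x^2*z + 2*y^2*z + z^3 - 3*z
tr(a b^2 a^2 b a b a^2 b) = tr(a)*tr(b a b^2 a^2 b a b a) - tr(b a b^2 a^2 b a b)  (reduce the a square) = x^2*y*z^4 - x^3*z^3 - 2*x*y^2*z^3 + y^3*z^2 + x^3*z + x*y^2*z + x*z^3 - y*z^2 - x*z - y
tr(b a^2 b^-1 a b^2 a^2 b a) = tr(a b^2 a^2 b a b a^2)*tr(b) - tr(a b^2 a^2 b a b a^2 b)  (eliminate b^-1) = x^3*y^2*z^3 - x^4*y*z^2 - 2*x^2*y^3*z^2 - x^2*y*z^4 + x^3*z^3 + x*y^4*z + x*y^2*z^3 + x^4*y + x^2*y^3 + 3*x^2*y*z^2 - x^3*z - 2*x*y^2*z - x*z^3 - 4*x^2*y - y^3 + x*z + 3*y
tr(b^2 a^2 b a^-1 b a^2 b^-1 a) = tr(b a^2 b^-1 a b^2 a^2 b)*tr(a) - tr(b a^2 b^-1 a b^2 a^2 b a)  (eliminate a^-1) = x^4*y^3*z^2 - 2*x^5*y^2*z - 2*x^3*y^4*z - 2*x^3*y^2*z^3 + x^6*y + 2*x^4*y^3 + 3*x^4*y*z^2 + x^2*y^5 + 3*x^2*y^3*z^2 + x^2*y*z^4 - x^5*z + 4*x^3*y^2*z - x^3*z^3 - x*y^4*z - x*y^2*z^3 - 6*x^4*y - 6*x^2*y^3 - 6*x^2*y*z^2 + 4*x^3*z + 3*x*y^2*z + x*z^3 + 9*x^2*y + y^3 - 2*x*z - 3*y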